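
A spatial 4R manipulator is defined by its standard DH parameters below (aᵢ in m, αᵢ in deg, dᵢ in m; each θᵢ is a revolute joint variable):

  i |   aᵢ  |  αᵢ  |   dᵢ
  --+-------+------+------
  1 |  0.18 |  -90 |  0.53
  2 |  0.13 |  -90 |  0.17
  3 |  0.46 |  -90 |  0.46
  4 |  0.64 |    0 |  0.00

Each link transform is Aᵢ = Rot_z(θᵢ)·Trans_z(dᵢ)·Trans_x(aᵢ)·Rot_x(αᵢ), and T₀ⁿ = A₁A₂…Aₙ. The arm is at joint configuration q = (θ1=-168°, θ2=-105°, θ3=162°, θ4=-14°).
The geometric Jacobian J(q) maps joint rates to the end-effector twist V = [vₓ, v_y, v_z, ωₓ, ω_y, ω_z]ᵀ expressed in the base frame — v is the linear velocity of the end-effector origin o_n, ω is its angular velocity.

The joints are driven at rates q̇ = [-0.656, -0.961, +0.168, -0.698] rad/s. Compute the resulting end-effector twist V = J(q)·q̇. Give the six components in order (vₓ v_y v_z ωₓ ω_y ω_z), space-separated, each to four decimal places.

o_n = [-1.0184, -0.0488, -0.1784]
J₁: ẑ×o_n = [0.0488, -1.0184, 0.0000], ω = ẑ
J2: z=[0.2079, -0.9781, 0.0000] o=[-0.1761, -0.0374, 0.5300] → [0.6929, 0.1473, -0.8263, 0.2079, -0.9781, 0.0000]
J3: z=[-0.9448, -0.2008, 0.2588] o=[-0.1078, -0.1967, 0.6556] → [0.1292, -1.0236, -0.3227, -0.9448, -0.2008, 0.2588]
J4: z=[0.1195, -0.9469, -0.2985] o=[-0.6827, -0.1736, 0.3520] → [0.5395, 0.1636, -0.3030, 0.1195, -0.9469, -0.2985]
V = J·q̇ = [-1.0527, 0.2404, 0.9514, -0.4419, 1.5672, -0.4042]

-1.0527 0.2404 0.9514 -0.4419 1.5672 -0.4042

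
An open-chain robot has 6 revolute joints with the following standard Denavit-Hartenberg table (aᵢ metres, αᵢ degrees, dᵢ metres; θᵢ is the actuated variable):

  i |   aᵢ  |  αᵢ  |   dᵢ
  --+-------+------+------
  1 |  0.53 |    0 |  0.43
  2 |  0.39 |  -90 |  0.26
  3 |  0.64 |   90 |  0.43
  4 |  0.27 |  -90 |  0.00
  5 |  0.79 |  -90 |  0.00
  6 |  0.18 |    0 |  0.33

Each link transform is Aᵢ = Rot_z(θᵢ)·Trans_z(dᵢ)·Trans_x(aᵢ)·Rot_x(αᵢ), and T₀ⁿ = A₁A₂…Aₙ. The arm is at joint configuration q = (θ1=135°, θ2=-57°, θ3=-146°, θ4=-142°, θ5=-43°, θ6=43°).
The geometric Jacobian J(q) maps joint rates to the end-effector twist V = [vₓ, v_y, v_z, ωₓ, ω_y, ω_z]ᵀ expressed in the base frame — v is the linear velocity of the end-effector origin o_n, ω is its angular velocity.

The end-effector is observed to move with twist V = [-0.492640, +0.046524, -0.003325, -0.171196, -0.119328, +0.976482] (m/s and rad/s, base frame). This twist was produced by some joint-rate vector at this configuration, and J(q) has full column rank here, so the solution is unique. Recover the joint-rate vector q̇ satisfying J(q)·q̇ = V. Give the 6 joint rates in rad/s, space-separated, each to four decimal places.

0.3060 0.8410 0.0360 0.1300 -0.0650 -0.1320

o_n = [-0.0884, 0.7937, 0.1694]
J₁: ẑ×o_n = [-0.7937, -0.0884, 0.0000], ω = ẑ
J2: z=[0.0000, 0.0000, 1.0000] o=[-0.3748, 0.3748, 0.4300] → [-0.4189, 0.2864, 0.0000, 0.0000, 0.0000, 1.0000]
J3: z=[-0.9781, 0.2079, 0.0000] o=[-0.2937, 0.7562, 0.6900] → [-0.1082, -0.5092, -0.0793, -0.9781, 0.2079, 0.0000]
J4: z=[-0.1163, -0.5470, -0.8290] o=[-0.8246, 0.3267, 1.0479] → [0.8677, -0.7125, 0.3484, -0.1163, -0.5470, -0.8290]
J5: z=[0.6647, -0.6631, 0.3443] o=[-0.6253, 0.4646, 0.9289] → [0.3903, 0.6897, 0.5748, 0.6647, -0.6631, 0.3443]
J6: z=[0.5884, 0.7485, 0.3058] o=[-0.2616, 0.4652, 0.2276] → [-0.1440, 0.0872, 0.0636, 0.5884, 0.7485, 0.3058]
q̇ = J⁺·V = [0.3060, 0.8410, 0.0360, 0.1300, -0.0650, -0.1320]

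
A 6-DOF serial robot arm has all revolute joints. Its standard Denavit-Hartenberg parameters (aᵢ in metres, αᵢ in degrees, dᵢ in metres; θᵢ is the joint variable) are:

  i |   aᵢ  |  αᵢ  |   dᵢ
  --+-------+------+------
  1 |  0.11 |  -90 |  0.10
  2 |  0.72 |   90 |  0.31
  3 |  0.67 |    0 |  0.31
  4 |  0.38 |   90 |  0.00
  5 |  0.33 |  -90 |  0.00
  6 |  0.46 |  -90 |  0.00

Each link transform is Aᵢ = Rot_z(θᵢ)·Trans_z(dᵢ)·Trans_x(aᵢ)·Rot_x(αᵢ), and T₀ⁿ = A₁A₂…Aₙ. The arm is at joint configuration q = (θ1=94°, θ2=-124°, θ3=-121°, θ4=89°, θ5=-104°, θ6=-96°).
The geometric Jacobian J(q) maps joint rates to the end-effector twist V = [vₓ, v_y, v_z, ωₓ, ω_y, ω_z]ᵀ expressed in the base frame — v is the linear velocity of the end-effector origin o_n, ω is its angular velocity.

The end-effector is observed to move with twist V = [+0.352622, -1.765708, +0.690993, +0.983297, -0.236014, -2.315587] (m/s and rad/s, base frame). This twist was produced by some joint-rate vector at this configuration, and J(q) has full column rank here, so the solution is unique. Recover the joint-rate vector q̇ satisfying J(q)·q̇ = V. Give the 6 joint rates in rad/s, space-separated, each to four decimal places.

-0.9390 -0.5820 0.7190 0.1480 0.8390 -0.6400

o_n = [0.8254, -0.0848, 0.4087]
J₁: ẑ×o_n = [0.0848, 0.8254, -0.0000], ω = ẑ
J2: z=[-0.9976, -0.0698, 0.0000] o=[-0.0077, 0.1097, 0.1000] → [-0.0215, 0.3079, 0.2522, -0.9976, -0.0698, 0.0000]
J3: z=[0.0578, -0.8270, -0.5592] o=[-0.2888, -0.3135, 0.6969] → [0.3663, -0.6064, 0.9347, 0.0578, -0.8270, -0.5592]
J4: z=[0.0578, -0.8270, -0.5592] o=[0.2885, -0.3374, 0.2375] → [-0.0004, -0.3101, 0.4586, 0.0578, -0.8270, -0.5592]
J5: z=[0.8253, 0.3548, -0.4393] o=[0.5020, -0.5031, 0.5046] → [0.1497, -0.0629, 0.2305, 0.8253, 0.3548, -0.4393]
J6: z=[0.5310, -0.2231, 0.8175] o=[0.4386, -0.2034, 0.6276] → [-0.0482, 0.4324, 0.1493, 0.5310, -0.2231, 0.8175]
q̇ = J⁺·V = [-0.9390, -0.5820, 0.7190, 0.1480, 0.8390, -0.6400]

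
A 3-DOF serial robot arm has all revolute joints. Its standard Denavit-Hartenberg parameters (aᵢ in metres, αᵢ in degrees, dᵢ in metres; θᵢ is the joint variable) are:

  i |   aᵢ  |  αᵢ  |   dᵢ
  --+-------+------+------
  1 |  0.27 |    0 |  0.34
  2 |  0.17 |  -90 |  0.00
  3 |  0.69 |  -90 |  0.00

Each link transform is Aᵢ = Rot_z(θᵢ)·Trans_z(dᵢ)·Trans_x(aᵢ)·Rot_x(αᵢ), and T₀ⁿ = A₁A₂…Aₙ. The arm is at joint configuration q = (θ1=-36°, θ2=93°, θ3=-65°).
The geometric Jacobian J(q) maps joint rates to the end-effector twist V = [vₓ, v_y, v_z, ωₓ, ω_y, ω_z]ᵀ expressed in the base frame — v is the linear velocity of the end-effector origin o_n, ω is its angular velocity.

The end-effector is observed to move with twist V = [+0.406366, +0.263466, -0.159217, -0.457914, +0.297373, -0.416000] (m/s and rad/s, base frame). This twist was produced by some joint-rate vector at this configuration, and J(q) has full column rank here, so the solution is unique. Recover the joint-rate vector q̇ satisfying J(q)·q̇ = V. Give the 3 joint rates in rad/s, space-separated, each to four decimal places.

0.3740 -0.7900 0.5460

o_n = [0.4698, 0.2284, 0.9654]
J₁: ẑ×o_n = [-0.2284, 0.4698, 0.0000], ω = ẑ
J2: z=[0.0000, 0.0000, 1.0000] o=[0.2184, -0.1587, 0.3400] → [-0.3871, 0.2514, 0.0000, 0.0000, 0.0000, 1.0000]
J3: z=[-0.8387, 0.5446, 0.0000] o=[0.3110, -0.0161, 0.3400] → [0.3406, 0.5245, -0.2916, -0.8387, 0.5446, 0.0000]
q̇ = J⁺·V = [0.3740, -0.7900, 0.5460]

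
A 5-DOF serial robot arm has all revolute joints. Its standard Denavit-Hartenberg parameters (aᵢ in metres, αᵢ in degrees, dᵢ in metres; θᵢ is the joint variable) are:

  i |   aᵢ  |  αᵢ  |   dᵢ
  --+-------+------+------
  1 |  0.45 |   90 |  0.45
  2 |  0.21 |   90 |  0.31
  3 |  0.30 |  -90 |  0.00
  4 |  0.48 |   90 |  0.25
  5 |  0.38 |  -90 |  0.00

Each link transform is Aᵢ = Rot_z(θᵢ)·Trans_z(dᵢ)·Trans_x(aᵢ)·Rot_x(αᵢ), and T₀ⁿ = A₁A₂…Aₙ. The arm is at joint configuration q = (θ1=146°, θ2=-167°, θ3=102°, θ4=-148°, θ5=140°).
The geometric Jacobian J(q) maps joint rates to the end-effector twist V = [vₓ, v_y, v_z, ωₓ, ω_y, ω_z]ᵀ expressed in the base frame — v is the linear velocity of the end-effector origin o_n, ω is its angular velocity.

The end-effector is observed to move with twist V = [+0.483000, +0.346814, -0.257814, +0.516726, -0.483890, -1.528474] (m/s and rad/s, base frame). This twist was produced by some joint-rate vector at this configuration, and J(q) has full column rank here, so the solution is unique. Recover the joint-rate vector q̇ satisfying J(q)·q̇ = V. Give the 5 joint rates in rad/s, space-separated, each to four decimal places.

-0.2660 -0.0210 -0.6090 -0.9250 0.5470

o_n = [-0.4064, 0.6891, 0.6156]
J₁: ẑ×o_n = [-0.6891, -0.4064, 0.0000], ω = ẑ
J2: z=[0.5592, 0.8290, 0.0000] o=[-0.3731, 0.2516, 0.4500] → [0.1373, -0.0926, 0.2723, 0.5592, 0.8290, 0.0000]
J3: z=[0.1865, -0.1258, 0.9744] o=[-0.0301, 0.3942, 0.4028] → [-0.3141, -0.4064, 0.0076, 0.1865, -0.1258, 0.9744]
J4: z=[-0.9064, 0.3606, 0.2200] o=[0.0836, 0.6715, 0.4168] → [0.0678, 0.0724, 0.1608, -0.9064, 0.3606, 0.2200]
J5: z=[-0.3590, -0.3831, -0.8511] o=[-0.2498, 0.3534, 0.7006] → [0.3182, 0.1028, -0.1805, -0.3590, -0.3831, -0.8511]
q̇ = J⁺·V = [-0.2660, -0.0210, -0.6090, -0.9250, 0.5470]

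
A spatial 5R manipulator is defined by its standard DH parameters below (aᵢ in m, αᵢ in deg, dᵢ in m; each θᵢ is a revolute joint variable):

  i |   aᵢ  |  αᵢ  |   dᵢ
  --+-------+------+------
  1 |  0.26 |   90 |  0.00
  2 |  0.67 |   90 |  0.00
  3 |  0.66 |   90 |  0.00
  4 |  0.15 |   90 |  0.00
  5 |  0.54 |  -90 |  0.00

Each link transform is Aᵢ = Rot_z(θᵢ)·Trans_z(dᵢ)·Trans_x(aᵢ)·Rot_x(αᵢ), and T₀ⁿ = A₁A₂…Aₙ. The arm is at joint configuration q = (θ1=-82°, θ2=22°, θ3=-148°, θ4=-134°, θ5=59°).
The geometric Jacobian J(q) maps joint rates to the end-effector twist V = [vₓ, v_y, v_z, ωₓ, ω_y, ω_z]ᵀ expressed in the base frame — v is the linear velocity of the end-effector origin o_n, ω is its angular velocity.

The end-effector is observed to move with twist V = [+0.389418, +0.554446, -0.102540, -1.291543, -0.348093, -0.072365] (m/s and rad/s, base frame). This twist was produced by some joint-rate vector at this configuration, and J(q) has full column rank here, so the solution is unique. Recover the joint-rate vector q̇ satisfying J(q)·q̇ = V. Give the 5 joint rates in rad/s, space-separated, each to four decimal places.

o_n = [-0.1632, -0.2787, 0.3294]
J₁: ẑ×o_n = [0.2787, -0.1632, 0.0000], ω = ẑ
J2: z=[-0.9903, -0.1392, 0.0000] o=[0.0362, -0.2575, 0.0000] → [-0.0459, 0.3262, -0.0067, -0.9903, -0.1392, 0.0000]
J3: z=[0.0521, -0.3710, -0.9272] o=[0.1226, -0.8726, 0.2510] → [0.5216, 0.2609, -0.0751, 0.0521, -0.3710, -0.9272]
J4: z=[-0.9082, 0.3685, -0.1985] o=[0.3968, -0.3101, 0.0413] → [0.1124, 0.3728, 0.1779, -0.9082, 0.3685, -0.1985]
J5: z=[-0.2625, -0.8709, -0.4156] o=[0.3479, -0.3588, 0.1745] → [-0.1017, 0.2531, -0.4661, -0.2625, -0.8709, -0.4156]
q̇ = J⁺·V = [0.6020, 0.6480, 0.4210, 0.6290, 0.3830]

0.6020 0.6480 0.4210 0.6290 0.3830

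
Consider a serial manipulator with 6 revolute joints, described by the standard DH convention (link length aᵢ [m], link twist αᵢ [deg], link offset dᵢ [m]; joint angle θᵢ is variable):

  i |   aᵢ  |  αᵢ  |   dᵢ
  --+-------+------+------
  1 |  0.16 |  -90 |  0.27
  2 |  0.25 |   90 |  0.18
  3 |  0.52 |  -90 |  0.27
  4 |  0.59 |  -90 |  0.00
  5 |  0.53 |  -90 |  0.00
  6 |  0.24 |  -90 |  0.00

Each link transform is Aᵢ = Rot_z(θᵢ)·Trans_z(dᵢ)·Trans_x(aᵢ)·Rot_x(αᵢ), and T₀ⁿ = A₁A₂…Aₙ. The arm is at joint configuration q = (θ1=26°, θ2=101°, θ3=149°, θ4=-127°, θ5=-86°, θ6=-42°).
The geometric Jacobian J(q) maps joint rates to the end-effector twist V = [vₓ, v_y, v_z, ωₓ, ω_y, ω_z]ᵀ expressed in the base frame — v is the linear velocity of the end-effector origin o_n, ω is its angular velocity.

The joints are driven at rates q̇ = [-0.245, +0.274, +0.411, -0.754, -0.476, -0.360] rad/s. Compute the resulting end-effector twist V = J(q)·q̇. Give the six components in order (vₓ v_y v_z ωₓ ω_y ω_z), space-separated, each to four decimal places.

-0.2096 -0.7510 -0.5490 -0.5886 0.6189 -0.7206

o_n = [1.1032, 0.2154, 0.4361]
J₁: ẑ×o_n = [-0.2154, 1.1032, 0.0000], ω = ẑ
J2: z=[-0.4384, 0.8988, 0.0000] o=[0.1438, 0.0701, 0.2700] → [0.1493, 0.0728, -0.9260, -0.4384, 0.8988, 0.0000]
J3: z=[0.8823, 0.4303, -0.1908] o=[0.0220, 0.2110, 0.0246] → [0.1779, -0.5694, -0.4614, 0.8823, 0.4303, -0.1908]
J4: z=[0.4641, -0.7273, 0.5056] o=[0.2193, 0.6052, 0.4106] → [0.1785, 0.4351, 0.4620, 0.4641, -0.7273, 0.5056]
J5: z=[0.4681, 0.6859, 0.5572] o=[0.6630, 0.6181, 0.0219] → [0.5085, 0.0514, -0.4905, 0.4681, 0.6859, 0.5572]
J6: z=[0.7178, 0.0726, -0.6924] o=[0.9361, 0.2344, 0.2649] → [-0.0007, -0.2386, -0.0258, 0.7178, 0.0726, -0.6924]
V = J·q̇ = [-0.2096, -0.7510, -0.5490, -0.5886, 0.6189, -0.7206]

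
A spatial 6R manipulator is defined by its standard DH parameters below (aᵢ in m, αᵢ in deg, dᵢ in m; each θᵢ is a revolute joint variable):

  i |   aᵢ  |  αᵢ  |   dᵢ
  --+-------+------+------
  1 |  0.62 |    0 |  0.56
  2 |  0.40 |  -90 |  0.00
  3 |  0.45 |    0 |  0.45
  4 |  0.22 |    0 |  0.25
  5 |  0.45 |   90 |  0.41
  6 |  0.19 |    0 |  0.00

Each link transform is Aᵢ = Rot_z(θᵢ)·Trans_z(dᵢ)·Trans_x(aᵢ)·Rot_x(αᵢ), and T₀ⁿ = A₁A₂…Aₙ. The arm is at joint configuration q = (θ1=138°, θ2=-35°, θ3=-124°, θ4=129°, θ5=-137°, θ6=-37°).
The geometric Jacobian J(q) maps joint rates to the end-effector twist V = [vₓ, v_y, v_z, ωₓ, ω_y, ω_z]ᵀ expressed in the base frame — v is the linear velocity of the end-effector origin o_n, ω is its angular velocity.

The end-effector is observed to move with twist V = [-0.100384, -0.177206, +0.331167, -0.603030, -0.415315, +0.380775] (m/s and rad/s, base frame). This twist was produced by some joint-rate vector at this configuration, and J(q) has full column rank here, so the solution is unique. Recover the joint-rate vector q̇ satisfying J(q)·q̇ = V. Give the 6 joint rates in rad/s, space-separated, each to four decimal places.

o_n = [-1.4230, 0.1567, 1.3611]
J₁: ẑ×o_n = [-0.1567, -1.4230, 0.0000], ω = ẑ
J2: z=[0.0000, 0.0000, 1.0000] o=[-0.4607, 0.4149, 0.5600] → [0.2582, -0.9622, 0.0000, 0.0000, 0.0000, 1.0000]
J3: z=[-0.9744, -0.2250, 0.0000] o=[-0.5507, 0.8046, 0.5600] → [-0.1802, 0.7805, 0.4351, -0.9744, -0.2250, 0.0000]
J4: z=[-0.9744, -0.2250, 0.0000] o=[-0.9326, 0.4582, 0.9331] → [-0.0963, 0.4170, 0.1835, -0.9744, -0.2250, 0.0000]
J5: z=[-0.9744, -0.2250, 0.0000] o=[-1.2255, 0.6155, 0.9139] → [-0.1006, 0.4357, 0.4026, -0.9744, -0.2250, 0.0000]
J6: z=[0.1672, -0.7241, -0.6691] o=[-1.5572, 0.2299, 1.2483] → [-0.1306, -0.1087, 0.0850, 0.1672, -0.7241, -0.6691]
q̇ = J⁺·V = [0.2060, 0.4170, 0.7530, -0.0080, -0.0640, 0.3620]

0.2060 0.4170 0.7530 -0.0080 -0.0640 0.3620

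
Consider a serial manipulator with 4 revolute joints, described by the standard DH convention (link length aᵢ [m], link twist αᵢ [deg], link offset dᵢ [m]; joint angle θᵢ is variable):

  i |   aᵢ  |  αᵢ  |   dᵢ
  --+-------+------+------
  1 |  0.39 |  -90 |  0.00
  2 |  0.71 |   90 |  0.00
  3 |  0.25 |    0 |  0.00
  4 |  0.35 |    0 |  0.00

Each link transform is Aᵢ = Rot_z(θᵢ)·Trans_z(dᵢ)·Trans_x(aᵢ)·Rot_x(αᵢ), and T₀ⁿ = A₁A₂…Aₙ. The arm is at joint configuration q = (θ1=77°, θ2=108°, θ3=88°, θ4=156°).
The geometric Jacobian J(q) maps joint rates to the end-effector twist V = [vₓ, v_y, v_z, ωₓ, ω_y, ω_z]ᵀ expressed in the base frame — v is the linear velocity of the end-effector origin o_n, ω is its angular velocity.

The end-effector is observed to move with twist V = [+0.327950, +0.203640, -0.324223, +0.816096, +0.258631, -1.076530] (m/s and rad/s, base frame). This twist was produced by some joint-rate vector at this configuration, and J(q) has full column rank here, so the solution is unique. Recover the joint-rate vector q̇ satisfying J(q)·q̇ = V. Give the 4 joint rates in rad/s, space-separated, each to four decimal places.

o_n = [0.1115, 0.1952, -0.5376]
J₁: ẑ×o_n = [-0.1952, 0.1115, 0.0000], ω = ẑ
J2: z=[-0.9744, 0.2250, 0.0000] o=[0.0877, 0.3800, 0.0000] → [-0.1209, -0.5238, 0.1747, -0.9744, 0.2250, 0.0000]
J3: z=[0.2139, 0.9267, -0.3090] o=[0.0384, 0.1662, -0.6753] → [0.1365, -0.0520, -0.0616, 0.2139, 0.9267, -0.3090]
J4: z=[0.2139, 0.9267, -0.3090] o=[-0.2057, 0.2198, -0.6835] → [0.1276, -0.1292, -0.2992, 0.2139, 0.9267, -0.3090]
q̇ = J⁺·V = [-0.9350, -0.7370, -0.2460, 0.7040]

-0.9350 -0.7370 -0.2460 0.7040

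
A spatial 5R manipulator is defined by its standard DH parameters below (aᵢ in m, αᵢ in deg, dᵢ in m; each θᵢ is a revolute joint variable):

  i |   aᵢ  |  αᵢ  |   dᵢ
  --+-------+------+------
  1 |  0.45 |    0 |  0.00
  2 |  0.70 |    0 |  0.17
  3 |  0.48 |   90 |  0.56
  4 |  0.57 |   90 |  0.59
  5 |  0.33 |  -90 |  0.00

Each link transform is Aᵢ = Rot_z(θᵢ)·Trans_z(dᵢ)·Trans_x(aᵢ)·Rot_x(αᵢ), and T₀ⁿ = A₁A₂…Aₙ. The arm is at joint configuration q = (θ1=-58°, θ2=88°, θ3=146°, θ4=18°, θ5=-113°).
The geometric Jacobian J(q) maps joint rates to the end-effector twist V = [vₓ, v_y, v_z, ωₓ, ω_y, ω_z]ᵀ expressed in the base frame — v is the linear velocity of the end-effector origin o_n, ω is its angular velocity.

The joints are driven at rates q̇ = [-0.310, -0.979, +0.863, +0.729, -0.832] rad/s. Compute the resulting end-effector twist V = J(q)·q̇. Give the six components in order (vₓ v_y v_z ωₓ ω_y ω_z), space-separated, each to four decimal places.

0.8276 -0.3983 0.2277 0.3073 0.7093 0.3653

o_n = [-0.0326, 0.3167, 0.8663]
J₁: ẑ×o_n = [-0.3167, -0.0326, 0.0000], ω = ẑ
J2: z=[0.0000, 0.0000, 1.0000] o=[0.2385, -0.3816, 0.0000] → [-0.6983, -0.2711, 0.0000, 0.0000, 0.0000, 1.0000]
J3: z=[0.0000, 0.0000, 1.0000] o=[0.8447, -0.0316, 0.1700] → [-0.3483, -0.8773, 0.0000, 0.0000, 0.0000, 1.0000]
J4: z=[0.0698, 0.9976, 0.0000] o=[0.3659, 0.0019, 0.7300] → [0.1360, -0.0095, 0.4195, 0.0698, 0.9976, 0.0000]
J5: z=[-0.3083, 0.0216, -0.9511] o=[-0.1338, 0.6282, 0.9061] → [-0.2972, -0.1085, 0.0939, -0.3083, 0.0216, -0.9511]
V = J·q̇ = [0.8276, -0.3983, 0.2277, 0.3073, 0.7093, 0.3653]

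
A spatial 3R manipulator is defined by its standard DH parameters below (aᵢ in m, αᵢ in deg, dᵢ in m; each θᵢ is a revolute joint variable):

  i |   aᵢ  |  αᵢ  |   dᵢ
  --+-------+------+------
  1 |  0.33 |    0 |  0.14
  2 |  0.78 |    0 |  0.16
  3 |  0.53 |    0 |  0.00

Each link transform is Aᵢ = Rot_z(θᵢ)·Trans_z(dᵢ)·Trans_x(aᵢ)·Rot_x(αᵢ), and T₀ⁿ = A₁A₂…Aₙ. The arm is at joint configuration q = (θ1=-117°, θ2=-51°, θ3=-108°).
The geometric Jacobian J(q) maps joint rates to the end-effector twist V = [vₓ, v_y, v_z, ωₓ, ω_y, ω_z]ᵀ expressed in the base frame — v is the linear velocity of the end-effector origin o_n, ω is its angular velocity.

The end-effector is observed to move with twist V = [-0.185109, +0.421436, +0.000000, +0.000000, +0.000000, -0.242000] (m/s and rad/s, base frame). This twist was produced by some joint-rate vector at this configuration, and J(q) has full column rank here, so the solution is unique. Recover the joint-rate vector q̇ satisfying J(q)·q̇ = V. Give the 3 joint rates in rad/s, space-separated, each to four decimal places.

-0.8400 0.4350 0.1630

o_n = [-0.8574, 0.0709, 0.3000]
J₁: ẑ×o_n = [-0.0709, -0.8574, 0.0000], ω = ẑ
J2: z=[0.0000, 0.0000, 1.0000] o=[-0.1498, -0.2940, 0.1400] → [-0.3649, -0.7076, 0.0000, 0.0000, 0.0000, 1.0000]
J3: z=[0.0000, 0.0000, 1.0000] o=[-0.9128, -0.4562, 0.3000] → [-0.5271, 0.0554, 0.0000, 0.0000, 0.0000, 1.0000]
q̇ = J⁺·V = [-0.8400, 0.4350, 0.1630]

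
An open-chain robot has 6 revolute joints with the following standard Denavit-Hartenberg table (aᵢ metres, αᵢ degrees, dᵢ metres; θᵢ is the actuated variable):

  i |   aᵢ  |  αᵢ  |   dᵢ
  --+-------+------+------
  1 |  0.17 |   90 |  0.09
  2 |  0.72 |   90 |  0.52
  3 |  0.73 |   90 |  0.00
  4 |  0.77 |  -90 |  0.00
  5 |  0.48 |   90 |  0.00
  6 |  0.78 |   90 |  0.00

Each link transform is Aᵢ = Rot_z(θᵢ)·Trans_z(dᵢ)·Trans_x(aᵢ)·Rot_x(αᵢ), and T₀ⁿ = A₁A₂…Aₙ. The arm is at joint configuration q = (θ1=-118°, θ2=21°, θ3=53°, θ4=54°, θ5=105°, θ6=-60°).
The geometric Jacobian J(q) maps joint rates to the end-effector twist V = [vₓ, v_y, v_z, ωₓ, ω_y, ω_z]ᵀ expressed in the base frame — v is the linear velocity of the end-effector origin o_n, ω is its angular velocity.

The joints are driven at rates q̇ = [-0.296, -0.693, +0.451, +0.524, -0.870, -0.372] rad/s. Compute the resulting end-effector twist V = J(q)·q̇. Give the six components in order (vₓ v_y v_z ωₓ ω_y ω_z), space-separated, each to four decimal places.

o_n = [-2.5614, 0.0839, 0.4111]
J₁: ẑ×o_n = [-0.0839, -2.5614, 0.0000], ω = ẑ
J2: z=[-0.8829, 0.4695, 0.0000] o=[-0.0798, -0.1501, 0.0900] → [0.1507, 0.2835, 0.9584, -0.8829, 0.4695, 0.0000]
J3: z=[-0.1682, -0.3164, -0.9336] o=[-0.8545, -0.4995, 0.3480] → [0.5247, 1.6041, -0.6382, -0.1682, -0.3164, -0.9336]
J4: z=[0.1813, -0.9409, 0.2862] o=[-1.5618, -0.5879, 0.5055] → [-0.1035, -0.2690, -0.8186, 0.1813, -0.9409, 0.2862]
J5: z=[0.6850, -0.0880, -0.7232] o=[-2.1052, -0.8398, 0.0215] → [0.6338, 0.0631, 0.5926, 0.6850, -0.0880, -0.7232]
J6: z=[-0.7285, -0.0725, -0.6812] o=[-2.1016, -0.3630, -0.0331] → [0.2722, 0.6368, -0.3589, -0.7285, -0.0725, -0.6812]
V = J·q̇ = [-0.5499, 0.8524, -1.7630, 0.3061, -0.8575, 0.3155]

-0.5499 0.8524 -1.7630 0.3061 -0.8575 0.3155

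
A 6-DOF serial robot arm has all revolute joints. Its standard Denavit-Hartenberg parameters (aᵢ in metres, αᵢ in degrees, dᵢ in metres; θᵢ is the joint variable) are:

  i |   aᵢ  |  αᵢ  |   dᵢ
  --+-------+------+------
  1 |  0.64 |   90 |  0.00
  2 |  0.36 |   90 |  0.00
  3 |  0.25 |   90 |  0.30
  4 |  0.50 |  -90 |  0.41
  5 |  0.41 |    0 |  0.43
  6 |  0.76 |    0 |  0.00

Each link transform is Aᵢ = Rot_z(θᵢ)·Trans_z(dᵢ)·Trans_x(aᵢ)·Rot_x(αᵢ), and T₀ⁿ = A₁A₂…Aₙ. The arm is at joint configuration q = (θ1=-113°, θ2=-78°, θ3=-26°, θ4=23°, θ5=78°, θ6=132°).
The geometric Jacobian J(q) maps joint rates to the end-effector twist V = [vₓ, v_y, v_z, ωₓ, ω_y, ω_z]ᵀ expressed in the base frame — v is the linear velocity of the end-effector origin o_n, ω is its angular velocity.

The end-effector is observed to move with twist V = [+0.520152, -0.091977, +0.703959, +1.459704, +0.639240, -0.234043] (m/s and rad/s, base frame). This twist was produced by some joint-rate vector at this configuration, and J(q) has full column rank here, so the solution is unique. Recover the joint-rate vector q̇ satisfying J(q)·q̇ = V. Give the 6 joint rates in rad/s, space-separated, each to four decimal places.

-0.4930 -0.8810 0.2530 0.4080 0.4770 0.4210

o_n = [0.3163, -0.1662, -0.3371]
J₁: ẑ×o_n = [0.1662, 0.3163, -0.0000], ω = ẑ
J2: z=[-0.9205, 0.3907, 0.0000] o=[-0.2501, -0.5891, 0.0000] → [-0.1317, -0.3103, -0.6106, -0.9205, 0.3907, 0.0000]
J3: z=[0.3822, 0.9004, -0.2079] o=[-0.2793, -0.6580, -0.3521] → [0.1157, -0.1296, -0.3483, 0.3822, 0.9004, -0.2079]
J4: z=[0.8630, -0.2673, 0.4288] o=[-0.0820, -0.4737, -0.6343] → [-0.2113, -0.0856, 0.3718, 0.8630, -0.2673, 0.4288]
J5: z=[0.2227, 0.9630, 0.1521] o=[0.4986, -0.5654, -0.9037] → [0.4849, -0.1539, 0.2644, 0.2227, 0.9630, 0.1521]
J6: z=[0.2227, 0.9630, 0.1521] o=[0.2869, -0.0411, -1.0862] → [0.7403, -0.1623, -0.0562, 0.2227, 0.9630, 0.1521]
q̇ = J⁺·V = [-0.4930, -0.8810, 0.2530, 0.4080, 0.4770, 0.4210]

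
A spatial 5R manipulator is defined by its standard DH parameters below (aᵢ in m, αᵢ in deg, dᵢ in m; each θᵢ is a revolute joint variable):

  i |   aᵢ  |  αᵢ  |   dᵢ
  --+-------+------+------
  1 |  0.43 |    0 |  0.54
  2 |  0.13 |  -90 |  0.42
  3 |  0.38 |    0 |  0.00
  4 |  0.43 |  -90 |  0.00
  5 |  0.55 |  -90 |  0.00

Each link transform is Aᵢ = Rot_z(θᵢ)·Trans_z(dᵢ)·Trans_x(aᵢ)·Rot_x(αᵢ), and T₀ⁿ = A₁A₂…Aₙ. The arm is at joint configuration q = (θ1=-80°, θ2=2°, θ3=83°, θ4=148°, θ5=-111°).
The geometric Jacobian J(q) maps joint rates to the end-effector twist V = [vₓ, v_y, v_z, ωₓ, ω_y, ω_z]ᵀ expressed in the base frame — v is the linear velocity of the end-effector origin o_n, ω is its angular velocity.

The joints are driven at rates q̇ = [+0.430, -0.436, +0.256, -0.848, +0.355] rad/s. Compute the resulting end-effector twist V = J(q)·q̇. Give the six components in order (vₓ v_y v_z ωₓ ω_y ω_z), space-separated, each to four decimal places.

0.1848 0.3551 0.0430 -0.5217 -0.3929 0.2174

o_n = [0.5831, -0.3458, 0.7638]
J₁: ẑ×o_n = [0.3458, 0.5831, -0.0000], ω = ẑ
J2: z=[0.0000, 0.0000, 1.0000] o=[0.0747, -0.4235, 0.5400] → [-0.0777, 0.5084, 0.0000, 0.0000, 0.0000, 1.0000]
J3: z=[0.9781, 0.2079, 0.0000] o=[0.1017, -0.5506, 0.9600] → [-0.0408, 0.1919, 0.1003, 0.9781, 0.2079, 0.0000]
J4: z=[0.9781, 0.2079, 0.0000] o=[0.1113, -0.5959, 0.5828] → [0.0376, -0.1770, 0.1466, 0.9781, 0.2079, 0.0000]
J5: z=[0.1616, -0.7602, 0.6293] o=[0.0551, -0.3312, 0.9170] → [0.1256, 0.3571, 0.3990, 0.1616, -0.7602, 0.6293]
V = J·q̇ = [0.1848, 0.3551, 0.0430, -0.5217, -0.3929, 0.2174]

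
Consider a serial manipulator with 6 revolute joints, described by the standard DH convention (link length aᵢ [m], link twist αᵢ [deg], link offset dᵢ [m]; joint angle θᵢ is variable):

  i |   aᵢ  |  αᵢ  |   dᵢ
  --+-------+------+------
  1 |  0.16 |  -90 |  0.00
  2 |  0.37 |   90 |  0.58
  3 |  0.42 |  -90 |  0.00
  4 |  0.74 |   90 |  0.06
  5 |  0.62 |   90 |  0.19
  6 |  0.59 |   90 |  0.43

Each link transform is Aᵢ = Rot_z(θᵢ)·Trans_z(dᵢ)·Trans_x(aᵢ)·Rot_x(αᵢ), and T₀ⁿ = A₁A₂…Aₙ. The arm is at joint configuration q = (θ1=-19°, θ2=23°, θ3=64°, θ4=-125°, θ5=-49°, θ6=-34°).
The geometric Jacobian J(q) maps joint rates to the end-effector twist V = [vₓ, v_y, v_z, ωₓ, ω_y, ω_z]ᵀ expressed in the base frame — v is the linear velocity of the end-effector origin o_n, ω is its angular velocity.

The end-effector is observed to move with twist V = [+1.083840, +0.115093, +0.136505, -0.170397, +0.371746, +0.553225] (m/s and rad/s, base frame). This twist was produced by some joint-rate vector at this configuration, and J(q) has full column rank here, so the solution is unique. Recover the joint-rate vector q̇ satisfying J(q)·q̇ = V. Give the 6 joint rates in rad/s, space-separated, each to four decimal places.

o_n = [1.6335, -0.5552, 0.4400]
J₁: ẑ×o_n = [0.5552, 1.6335, -0.0000], ω = ẑ
J2: z=[0.3256, 0.9455, 0.0000] o=[0.1513, -0.0521, 0.0000] → [0.4161, -0.1433, -1.5653, 0.3256, 0.9455, 0.0000]
J3: z=[0.3694, -0.1272, 0.9205] o=[0.6621, 0.3854, -0.1446] → [0.7915, 0.6782, -0.2239, 0.3694, -0.1272, 0.9205]
J4: z=[-0.6395, 0.6838, 0.3512] o=[0.9453, 0.6872, -0.2165] → [0.8853, 0.6616, 0.3239, -0.6395, 0.6838, 0.3512]
J5: z=[-0.7641, -0.5156, -0.3877] o=[0.8447, 0.3462, 0.4352] → [-0.3519, -0.3021, 1.0954, -0.7641, -0.5156, -0.3877]
J6: z=[0.4830, -0.0590, -0.8736] o=[0.9646, -0.2818, 0.5439] → [-0.2327, -0.5342, -0.0926, 0.4830, -0.0590, -0.8736]
q̇ = J⁺·V = [-0.6990, -0.1050, 0.9610, 0.8070, -0.0730, -0.0640]

-0.6990 -0.1050 0.9610 0.8070 -0.0730 -0.0640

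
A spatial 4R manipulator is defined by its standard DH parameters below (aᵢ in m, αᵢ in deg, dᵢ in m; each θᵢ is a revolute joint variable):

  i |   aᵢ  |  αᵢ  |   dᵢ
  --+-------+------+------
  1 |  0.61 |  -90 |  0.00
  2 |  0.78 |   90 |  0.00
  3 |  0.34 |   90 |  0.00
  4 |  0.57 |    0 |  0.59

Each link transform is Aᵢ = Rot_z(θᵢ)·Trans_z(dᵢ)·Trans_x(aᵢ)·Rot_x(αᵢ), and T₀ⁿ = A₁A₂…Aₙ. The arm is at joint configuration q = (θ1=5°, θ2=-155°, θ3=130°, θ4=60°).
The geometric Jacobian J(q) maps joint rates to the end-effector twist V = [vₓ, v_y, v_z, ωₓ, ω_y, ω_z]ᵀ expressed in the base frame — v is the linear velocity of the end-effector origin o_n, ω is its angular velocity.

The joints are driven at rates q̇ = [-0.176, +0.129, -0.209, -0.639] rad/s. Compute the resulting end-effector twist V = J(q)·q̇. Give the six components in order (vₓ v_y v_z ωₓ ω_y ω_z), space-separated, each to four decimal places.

o_n = [-0.4245, 0.8242, -0.0965]
J₁: ẑ×o_n = [-0.8242, -0.4245, 0.0000], ω = ẑ
J2: z=[-0.0872, 0.9962, 0.0000] o=[0.6077, 0.0532, 0.0000] → [-0.0961, -0.0084, 0.9611, -0.0872, 0.9962, 0.0000]
J3: z=[-0.4210, -0.0368, -0.9063] o=[-0.0966, -0.0084, 0.3296] → [0.7703, 0.1178, -0.3626, -0.4210, -0.0368, -0.9063]
J4: z=[-0.7477, 0.5798, 0.3237] o=[0.0781, 0.2683, 0.2373] → [-0.3735, -0.4123, -0.1242, -0.7477, 0.5798, 0.3237]
V = J·q̇ = [0.2103, 0.3124, 0.2791, 0.5545, -0.2343, -0.1935]

0.2103 0.3124 0.2791 0.5545 -0.2343 -0.1935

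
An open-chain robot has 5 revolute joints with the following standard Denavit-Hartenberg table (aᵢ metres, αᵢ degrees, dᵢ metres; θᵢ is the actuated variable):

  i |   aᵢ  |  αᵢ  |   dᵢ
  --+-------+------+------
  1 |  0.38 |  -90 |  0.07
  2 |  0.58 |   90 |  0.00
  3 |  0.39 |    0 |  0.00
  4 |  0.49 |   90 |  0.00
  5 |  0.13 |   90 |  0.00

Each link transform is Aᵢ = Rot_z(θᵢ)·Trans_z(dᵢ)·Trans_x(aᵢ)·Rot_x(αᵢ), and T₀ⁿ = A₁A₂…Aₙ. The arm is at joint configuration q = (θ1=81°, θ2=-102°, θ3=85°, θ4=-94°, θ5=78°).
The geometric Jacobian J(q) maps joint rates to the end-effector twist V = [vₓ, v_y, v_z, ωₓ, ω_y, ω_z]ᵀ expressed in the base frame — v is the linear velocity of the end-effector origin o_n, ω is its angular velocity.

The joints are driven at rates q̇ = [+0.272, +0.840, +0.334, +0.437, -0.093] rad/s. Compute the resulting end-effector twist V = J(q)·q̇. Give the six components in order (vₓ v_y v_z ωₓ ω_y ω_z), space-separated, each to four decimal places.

o_n = [-0.3004, 0.0696, 1.1436]
J₁: ẑ×o_n = [-0.0696, -0.3004, 0.0000], ω = ẑ
J2: z=[-0.9877, 0.1564, 0.0000] o=[0.0594, 0.3753, 0.0700] → [0.1680, 1.0604, 0.3582, -0.9877, 0.1564, 0.0000]
J3: z=[-0.1530, -0.9661, -0.2079] o=[0.0406, 0.2562, 0.6373] → [-0.5279, 0.1484, -0.3009, -0.1530, -0.9661, -0.2079]
J4: z=[-0.1530, -0.9661, -0.2079] o=[-0.3443, 0.3100, 0.6706] → [-0.5070, 0.0633, 0.0791, -0.1530, -0.9661, -0.2079]
J5: z=[0.9806, -0.1224, -0.1530] o=[-0.2843, 0.1986, 1.1440] → [-0.0197, 0.0028, -0.1285, 0.9806, -0.1224, -0.1530]
V = J·q̇ = [-0.2739, 0.8860, 0.2469, -1.0388, -0.6021, 0.1259]

-0.2739 0.8860 0.2469 -1.0388 -0.6021 0.1259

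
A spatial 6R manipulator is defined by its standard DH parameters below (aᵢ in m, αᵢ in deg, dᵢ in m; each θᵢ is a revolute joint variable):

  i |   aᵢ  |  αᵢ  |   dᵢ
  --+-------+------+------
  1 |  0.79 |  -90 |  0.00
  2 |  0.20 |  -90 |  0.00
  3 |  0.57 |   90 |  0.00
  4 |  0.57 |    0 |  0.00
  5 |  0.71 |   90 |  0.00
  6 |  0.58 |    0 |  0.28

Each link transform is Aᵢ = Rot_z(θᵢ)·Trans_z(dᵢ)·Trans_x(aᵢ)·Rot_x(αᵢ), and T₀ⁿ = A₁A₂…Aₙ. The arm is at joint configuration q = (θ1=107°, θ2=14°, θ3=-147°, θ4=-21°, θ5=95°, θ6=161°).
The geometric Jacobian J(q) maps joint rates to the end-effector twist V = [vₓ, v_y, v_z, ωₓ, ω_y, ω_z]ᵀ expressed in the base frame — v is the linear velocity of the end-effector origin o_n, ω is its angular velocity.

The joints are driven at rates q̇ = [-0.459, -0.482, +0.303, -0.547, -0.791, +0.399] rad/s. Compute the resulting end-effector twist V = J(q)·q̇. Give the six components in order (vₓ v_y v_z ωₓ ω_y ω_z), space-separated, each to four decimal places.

o_n = [-0.5166, -0.4062, 0.3861]
J₁: ẑ×o_n = [0.4062, -0.5166, 0.0000], ω = ẑ
J2: z=[-0.9563, -0.2924, 0.0000] o=[-0.2310, 0.7555, 0.0000] → [-0.1129, 0.3693, 1.0274, -0.9563, -0.2924, 0.0000]
J3: z=[0.0707, -0.2314, -0.9703] o=[-0.2877, 0.9411, -0.0484] → [-1.4077, 0.1913, -0.1482, 0.0707, -0.2314, -0.9703]
J4: z=[0.9565, -0.2602, 0.1318] o=[-0.4490, 0.4067, 0.0673] → [0.0241, -0.3139, -0.7951, 0.9565, -0.2602, 0.1318]
J5: z=[0.9565, -0.2602, 0.1318] o=[-0.6140, -0.0449, 0.3734] → [0.0443, 0.0007, -0.3202, 0.9565, -0.2602, 0.1318]
J6: z=[-0.2915, -0.8374, 0.4625] o=[-0.6211, -0.3862, -0.2491] → [-0.5227, 0.2335, 0.0933, -0.2915, -0.8374, 0.4625]
V = J·q̇ = [-0.8153, 0.3814, 0.1854, -0.9138, 0.0848, -0.7448]

-0.8153 0.3814 0.1854 -0.9138 0.0848 -0.7448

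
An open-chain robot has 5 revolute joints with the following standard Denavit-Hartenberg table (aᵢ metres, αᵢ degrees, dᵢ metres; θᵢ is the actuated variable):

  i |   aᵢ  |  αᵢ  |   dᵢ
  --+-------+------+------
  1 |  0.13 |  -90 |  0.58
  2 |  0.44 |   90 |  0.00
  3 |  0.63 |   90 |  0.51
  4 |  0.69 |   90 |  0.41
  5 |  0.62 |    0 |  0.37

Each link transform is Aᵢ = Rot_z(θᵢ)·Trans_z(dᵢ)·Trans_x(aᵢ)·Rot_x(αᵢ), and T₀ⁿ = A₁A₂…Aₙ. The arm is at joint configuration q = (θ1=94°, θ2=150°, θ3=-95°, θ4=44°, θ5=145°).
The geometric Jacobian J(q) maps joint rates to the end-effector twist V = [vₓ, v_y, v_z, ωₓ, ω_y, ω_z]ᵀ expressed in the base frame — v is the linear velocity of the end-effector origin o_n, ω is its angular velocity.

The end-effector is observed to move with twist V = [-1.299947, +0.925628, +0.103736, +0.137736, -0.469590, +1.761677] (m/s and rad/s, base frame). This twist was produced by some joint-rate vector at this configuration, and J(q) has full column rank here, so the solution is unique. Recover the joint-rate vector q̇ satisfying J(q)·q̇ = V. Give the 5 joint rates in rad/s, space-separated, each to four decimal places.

o_n = [0.8983, 0.7359, 0.4650]
J₁: ẑ×o_n = [-0.7359, 0.8983, 0.0000], ω = ẑ
J2: z=[-0.9976, -0.0698, 0.0000] o=[-0.0091, 0.1297, 0.5800] → [0.0080, -0.1147, -0.5415, -0.9976, -0.0698, 0.0000]
J3: z=[-0.0349, 0.4988, -0.8660] o=[0.0175, -0.2504, 0.3600] → [0.9066, -0.7591, -0.4737, -0.0349, 0.4988, -0.8660]
J4: z=[-0.1471, 0.8545, 0.4981] o=[0.6225, 0.0952, -0.0542] → [0.1245, 0.2138, -0.3300, -0.1471, 0.8545, 0.4981]
J5: z=[0.7118, -0.2582, 0.6532] o=[1.0361, 0.7565, -0.2435] → [-0.1695, -0.5943, -0.0502, 0.7118, -0.2582, 0.6532]
q̇ = J⁺·V = [0.9650, 0.2670, -0.5470, -0.0480, 0.5310]

0.9650 0.2670 -0.5470 -0.0480 0.5310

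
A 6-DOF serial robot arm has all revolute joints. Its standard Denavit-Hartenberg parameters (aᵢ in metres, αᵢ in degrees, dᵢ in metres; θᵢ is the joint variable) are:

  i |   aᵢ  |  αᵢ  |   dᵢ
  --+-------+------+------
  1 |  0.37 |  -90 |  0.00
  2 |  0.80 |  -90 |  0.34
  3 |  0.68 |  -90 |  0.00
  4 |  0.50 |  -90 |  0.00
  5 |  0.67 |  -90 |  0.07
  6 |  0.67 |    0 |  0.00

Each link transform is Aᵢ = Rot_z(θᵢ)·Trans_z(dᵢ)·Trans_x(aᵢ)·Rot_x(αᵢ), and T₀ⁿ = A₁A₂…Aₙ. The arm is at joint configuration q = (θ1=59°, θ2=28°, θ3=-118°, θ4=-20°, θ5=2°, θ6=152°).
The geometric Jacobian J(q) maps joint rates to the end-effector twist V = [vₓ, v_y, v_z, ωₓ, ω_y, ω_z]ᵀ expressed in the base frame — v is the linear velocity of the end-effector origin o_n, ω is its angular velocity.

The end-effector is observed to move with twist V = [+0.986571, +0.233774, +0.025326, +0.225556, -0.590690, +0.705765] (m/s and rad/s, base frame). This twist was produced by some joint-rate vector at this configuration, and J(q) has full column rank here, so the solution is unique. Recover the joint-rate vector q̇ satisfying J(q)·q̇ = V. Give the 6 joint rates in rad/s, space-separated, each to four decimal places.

-0.6190 -0.2430 -0.3260 -0.6640 0.6990 0.3090

o_n = [-0.9465, 1.0365, -0.5008]
J₁: ẑ×o_n = [-1.0365, -0.9465, 0.0000], ω = ẑ
J2: z=[-0.8572, 0.5150, 0.0000] o=[0.1906, 0.3172, 0.0000] → [-0.2579, -0.4292, -0.0310, -0.8572, 0.5150, 0.0000]
J3: z=[-0.2418, -0.4024, -0.8829] o=[0.2629, 1.0977, -0.3756] → [-0.0037, 1.0376, -0.4719, -0.2418, -0.4024, -0.8829]
J4: z=[-0.0009, 0.9100, -0.4145] o=[-0.3969, 1.1654, -0.2257] → [-0.3037, 0.2276, 0.5003, -0.0009, 0.9100, -0.4145]
J5: z=[-0.1047, 0.4122, 0.9051] o=[-0.8941, 1.1433, -0.2731] → [0.0028, -0.0712, 0.0327, -0.1047, 0.4122, 0.9051]
J6: z=[0.0356, -0.9079, 0.4176] o=[-1.5674, 1.1212, -0.2636] → [0.2507, 0.2677, 0.5607, 0.0356, -0.9079, 0.4176]
q̇ = J⁺·V = [-0.6190, -0.2430, -0.3260, -0.6640, 0.6990, 0.3090]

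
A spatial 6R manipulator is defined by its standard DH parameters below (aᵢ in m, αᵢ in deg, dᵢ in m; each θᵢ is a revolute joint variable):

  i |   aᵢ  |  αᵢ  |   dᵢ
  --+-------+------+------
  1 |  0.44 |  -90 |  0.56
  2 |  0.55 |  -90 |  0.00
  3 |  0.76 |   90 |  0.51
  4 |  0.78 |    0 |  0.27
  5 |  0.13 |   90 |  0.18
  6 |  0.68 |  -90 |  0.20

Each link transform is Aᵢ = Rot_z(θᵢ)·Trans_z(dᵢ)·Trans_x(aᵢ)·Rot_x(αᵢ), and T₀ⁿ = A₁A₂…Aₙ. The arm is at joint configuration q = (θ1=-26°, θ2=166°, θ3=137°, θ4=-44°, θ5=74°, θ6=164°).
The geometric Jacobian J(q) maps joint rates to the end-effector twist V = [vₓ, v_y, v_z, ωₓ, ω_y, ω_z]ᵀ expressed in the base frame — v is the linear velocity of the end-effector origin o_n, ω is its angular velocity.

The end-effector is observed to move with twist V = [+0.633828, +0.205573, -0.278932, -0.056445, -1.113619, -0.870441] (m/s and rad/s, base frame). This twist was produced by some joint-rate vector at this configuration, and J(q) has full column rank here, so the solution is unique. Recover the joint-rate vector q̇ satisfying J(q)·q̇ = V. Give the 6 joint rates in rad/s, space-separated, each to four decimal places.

0.0760 -0.5740 -0.2430 -0.0940 0.2910 0.9020

o_n = [-0.2383, -1.1367, 0.0400]
J₁: ẑ×o_n = [1.1367, -0.2383, 0.0000], ω = ẑ
J2: z=[0.4384, 0.8988, 0.0000] o=[0.3955, -0.1929, 0.5600] → [-0.4674, 0.2280, 0.1559, 0.4384, 0.8988, 0.0000]
J3: z=[-0.2174, 0.1061, 0.9703] o=[-0.0842, 0.0411, 0.4269] → [1.1017, -0.2337, 0.2724, -0.2174, 0.1061, 0.9703]
J4: z=[-0.9154, -0.3672, -0.1650] o=[0.0624, -0.6071, 1.0563] → [0.2859, -0.8807, 0.3743, -0.9154, -0.3672, -0.1650]
J5: z=[-0.9154, -0.3672, -0.1650] o=[0.1232, -1.2822, 0.5852] → [0.2243, -0.4395, -0.2660, -0.9154, -0.3672, -0.1650]
J6: z=[0.3577, -0.5539, -0.7518] o=[-0.0175, -1.4455, 0.6385] → [0.5637, 0.3801, -0.0118, 0.3577, -0.5539, -0.7518]
q̇ = J⁺·V = [0.0760, -0.5740, -0.2430, -0.0940, 0.2910, 0.9020]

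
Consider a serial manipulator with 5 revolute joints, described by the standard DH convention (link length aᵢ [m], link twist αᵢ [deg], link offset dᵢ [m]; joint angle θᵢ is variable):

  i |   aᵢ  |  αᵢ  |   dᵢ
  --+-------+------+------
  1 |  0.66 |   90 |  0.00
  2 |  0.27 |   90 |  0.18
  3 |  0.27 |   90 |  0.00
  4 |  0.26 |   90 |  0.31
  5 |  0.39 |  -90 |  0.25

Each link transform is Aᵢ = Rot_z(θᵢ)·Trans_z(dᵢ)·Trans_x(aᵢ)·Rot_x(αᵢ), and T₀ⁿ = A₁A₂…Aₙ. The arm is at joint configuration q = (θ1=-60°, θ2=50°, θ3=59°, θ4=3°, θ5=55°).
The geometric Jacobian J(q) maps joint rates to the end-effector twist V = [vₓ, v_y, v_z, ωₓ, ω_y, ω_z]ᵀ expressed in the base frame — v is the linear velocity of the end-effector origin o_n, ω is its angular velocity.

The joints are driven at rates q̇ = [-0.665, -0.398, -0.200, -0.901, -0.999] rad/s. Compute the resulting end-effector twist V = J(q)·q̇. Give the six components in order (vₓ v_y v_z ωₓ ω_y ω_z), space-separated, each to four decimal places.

o_n = [0.1872, -1.3493, 1.0666]
J₁: ẑ×o_n = [1.3493, 0.1872, -0.0000], ω = ẑ
J2: z=[-0.8660, -0.5000, 0.0000] o=[0.3300, -0.5716, 0.0000] → [-0.5333, 0.9237, 0.6021, -0.8660, -0.5000, 0.0000]
J3: z=[0.3830, -0.6634, -0.6428] o=[0.2609, -0.8119, 0.2068] → [-0.9158, -0.2820, -0.2547, 0.3830, -0.6634, -0.6428]
J4: z=[0.7215, -0.2196, 0.6566] o=[0.1052, -1.0050, 0.3134] → [0.0606, -0.4896, -0.2304, 0.7215, -0.2196, 0.6566]
J5: z=[-0.4127, 0.6251, 0.6626] o=[0.1843, -1.2678, 0.6106] → [0.3390, 0.1902, 0.0318, -0.4127, 0.6251, 0.6626]
V = J·q̇ = [-0.8952, -0.1846, -0.0129, 0.0303, -0.0949, -1.7900]

-0.8952 -0.1846 -0.0129 0.0303 -0.0949 -1.7900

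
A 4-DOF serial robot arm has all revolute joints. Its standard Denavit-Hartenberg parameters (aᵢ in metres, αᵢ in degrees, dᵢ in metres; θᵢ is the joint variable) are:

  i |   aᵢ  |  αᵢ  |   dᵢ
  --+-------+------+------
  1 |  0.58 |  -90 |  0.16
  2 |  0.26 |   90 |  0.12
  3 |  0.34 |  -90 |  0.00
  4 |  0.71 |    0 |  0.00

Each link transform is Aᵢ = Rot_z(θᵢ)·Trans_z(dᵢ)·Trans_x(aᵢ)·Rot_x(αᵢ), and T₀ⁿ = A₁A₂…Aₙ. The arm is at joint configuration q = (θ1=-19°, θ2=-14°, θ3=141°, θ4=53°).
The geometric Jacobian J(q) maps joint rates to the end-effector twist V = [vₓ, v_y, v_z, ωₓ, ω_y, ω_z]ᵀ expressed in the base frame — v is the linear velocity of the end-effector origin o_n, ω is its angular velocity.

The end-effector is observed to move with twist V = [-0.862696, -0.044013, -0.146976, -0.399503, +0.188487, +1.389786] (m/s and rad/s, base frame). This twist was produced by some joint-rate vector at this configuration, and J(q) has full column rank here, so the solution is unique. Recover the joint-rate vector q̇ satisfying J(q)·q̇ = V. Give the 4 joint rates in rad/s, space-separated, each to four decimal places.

0.7160 0.3730 0.7600 0.4180

o_n = [0.5659, 0.4428, -0.4715]
J₁: ẑ×o_n = [-0.4428, 0.5659, 0.0000], ω = ẑ
J2: z=[0.3256, 0.9455, 0.0000] o=[0.5484, -0.1888, 0.1600] → [-0.5971, 0.2056, 0.1891, 0.3256, 0.9455, 0.0000]
J3: z=[-0.2287, 0.0788, 0.9703] o=[0.8260, -0.1575, 0.2229] → [-0.6371, -0.4113, -0.1168, -0.2287, 0.0788, 0.9703]
J4: z=[-0.8304, -0.5360, -0.1522] o=[0.6533, 0.1283, 0.1590] → [0.3858, -0.5103, -0.3080, -0.8304, -0.5360, -0.1522]
q̇ = J⁺·V = [0.7160, 0.3730, 0.7600, 0.4180]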